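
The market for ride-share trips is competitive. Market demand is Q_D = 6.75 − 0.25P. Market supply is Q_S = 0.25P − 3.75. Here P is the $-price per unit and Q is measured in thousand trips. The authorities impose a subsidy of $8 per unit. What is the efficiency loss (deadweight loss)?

In inverse form: demand P = 27 − 4Q, supply P = 15 + 4Q.
Competitive equilibrium: 27 − 4Q = 15 + 4Q → Q* = 1.5, P* = 21.
The subsidy lowers effective supply by 8: P = 7 + 4Q.
New quantity: 27 − 4Q = 7 + 4Q → Q' = 2.5.
Overproduction ΔQ = 2.5 − 1.5 = 1; wedge = subsidy = 8.
DWL = ½ × 1 × 8 = $4 thousand.

$4 thousand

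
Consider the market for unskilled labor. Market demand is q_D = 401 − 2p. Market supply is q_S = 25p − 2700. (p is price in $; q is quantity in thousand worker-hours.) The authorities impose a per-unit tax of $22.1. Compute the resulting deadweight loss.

In inverse form: demand p = 200.5 − 0.5q, supply p = 108 + 0.04q.
Competitive equilibrium: 200.5 − 0.5q = 108 + 0.04q → q* = 171.2963, p* = 114.8519.
With the tax, the buyer price exceeds the seller price by 22.1: (200.5 − 0.5q) − (108 + 0.04q) = 22.1 → q' = 130.3704.
Δq = 171.2963 − 130.3704 = 40.9259; the wedge equals the tax, 22.1.
DWL = ½ × 40.9259 × 22.1 = $452.23 thousand.

$452.23 thousand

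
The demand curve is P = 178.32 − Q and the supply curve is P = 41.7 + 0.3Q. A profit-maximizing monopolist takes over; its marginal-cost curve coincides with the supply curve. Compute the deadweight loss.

1357.06

Competitive equilibrium: 178.32 − Q = 41.7 + 0.3Q → Q* = 105.0923, P* = 73.2277.
Marginal revenue: MR = 178.32 − 2Q. Set MR = MC: 178.32 − 2Q = 41.7 + 0.3Q → Q_m = 59.4.
Price P_m = 178.32 − 1·59.4 = 118.92; MC(Q_m) = 41.7 + 0.3·59.4 = 59.52.
Competitive Q* = 105.0923, so ΔQ = 45.6923; wedge = 118.92 − 59.52 = 59.4.
Deadweight loss = ½ × 45.6923 × 59.4 = 1357.06.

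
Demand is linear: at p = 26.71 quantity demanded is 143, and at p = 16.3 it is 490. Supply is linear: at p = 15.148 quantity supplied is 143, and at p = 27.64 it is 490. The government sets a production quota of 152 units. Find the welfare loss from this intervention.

911.34

Demand slope = (16.3 − 26.71)/(490 − 143) = −0.03, so p = 31 − 0.03q.
Supply slope = (27.64 − 15.148)/(490 − 143) = 0.036, so p = 10 + 0.036q.
Competitive equilibrium: 31 − 0.03q = 10 + 0.036q → q* = 318.1818, p* = 21.4545.
At q = 152: demand price = 31 − 0.03·152 = 26.44; supply price = 10 + 0.036·152 = 15.472.
Δq = 318.1818 − 152 = 166.1818; wedge = 26.44 − 15.472 = 10.968.
DWL = ½ × 166.1818 × 10.968 = 911.34.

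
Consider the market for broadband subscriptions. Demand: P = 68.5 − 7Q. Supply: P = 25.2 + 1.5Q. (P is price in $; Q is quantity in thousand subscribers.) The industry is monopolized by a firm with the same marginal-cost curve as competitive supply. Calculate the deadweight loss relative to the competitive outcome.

$22.49 thousand

Competitive equilibrium: 68.5 − 7Q = 25.2 + 1.5Q → Q* = 5.0941, P* = 32.8412.
Marginal revenue: MR = 68.5 − 14Q. Set MR = MC: 68.5 − 14Q = 25.2 + 1.5Q → Q_m = 2.7935.
Price P_m = 68.5 − 7·2.7935 = 48.9455; MC(Q_m) = 25.2 + 1.5·2.7935 = 29.3903.
Competitive Q* = 5.0941, so ΔQ = 2.3006; wedge = 48.9455 − 29.3903 = 19.5552.
Welfare loss = ½ × 2.3006 × 19.5552 = $22.49 thousand.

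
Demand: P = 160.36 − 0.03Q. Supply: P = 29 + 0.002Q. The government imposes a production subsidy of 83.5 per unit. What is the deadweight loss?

108941.41

Competitive equilibrium: 160.36 − 0.03Q = 29 + 0.002Q → Q* = 4105, P* = 37.21.
The subsidy lowers effective supply by 83.5: P = 0.002Q − 54.5.
New quantity: 160.36 − 0.03Q = 0.002Q − 54.5 → Q' = 6714.375.
Overproduction ΔQ = 6714.375 − 4105 = 2609.375; wedge = subsidy = 83.5.
DWL = ½ × 2609.375 × 83.5 = 108941.41.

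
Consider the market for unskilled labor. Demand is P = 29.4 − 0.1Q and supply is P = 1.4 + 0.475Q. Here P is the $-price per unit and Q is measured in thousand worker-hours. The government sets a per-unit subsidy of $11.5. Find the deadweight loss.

$115 thousand

Competitive equilibrium: 29.4 − 0.1Q = 1.4 + 0.475Q → Q* = 48.6957, P* = 24.5304.
The subsidy lowers effective supply by 11.5: P = 0.475Q − 10.1.
New quantity: 29.4 − 0.1Q = 0.475Q − 10.1 → Q' = 68.6957.
Overproduction ΔQ = 68.6957 − 48.6957 = 20; wedge = subsidy = 11.5.
Deadweight loss = ½ × 20 × 11.5 = $115 thousand.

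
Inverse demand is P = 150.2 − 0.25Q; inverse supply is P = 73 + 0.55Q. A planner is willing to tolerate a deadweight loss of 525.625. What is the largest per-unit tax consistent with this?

Competitive equilibrium: 150.2 − 0.25Q = 73 + 0.55Q → Q* = 96.5, P* = 126.075.
A tax t gives ΔQ = t/0.8 and wedge t, so DWL = t²/1.6.
t²/1.6 = 525.625 → t² = 841 → t = 29.

29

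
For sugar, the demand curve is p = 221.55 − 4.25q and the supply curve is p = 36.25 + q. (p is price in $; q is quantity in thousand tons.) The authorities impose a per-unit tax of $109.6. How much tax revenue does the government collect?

$1580.33 thousand

Competitive equilibrium: 221.55 − 4.25q = 36.25 + q → q* = 35.29524, p* = 71.54524.
With the tax, the buyer price exceeds the seller price by 109.6: (221.55 − 4.25q) − (36.25 + q) = 109.6 → q' = 14.41905.
Tax revenue = 109.6 × 14.41905 = $1580.33 thousand.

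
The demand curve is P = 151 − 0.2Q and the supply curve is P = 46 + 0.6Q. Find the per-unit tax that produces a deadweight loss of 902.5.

38

Competitive equilibrium: 151 − 0.2Q = 46 + 0.6Q → Q* = 131.25, P* = 124.75.
A tax t gives ΔQ = t/0.8 and wedge t, so DWL = t²/1.6.
t²/1.6 = 902.5 → t² = 1444 → t = 38.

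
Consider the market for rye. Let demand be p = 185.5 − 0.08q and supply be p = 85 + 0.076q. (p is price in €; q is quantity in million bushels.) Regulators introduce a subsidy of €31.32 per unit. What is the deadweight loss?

Competitive equilibrium: 185.5 − 0.08q = 85 + 0.076q → q* = 644.2308, p* = 133.9615.
The subsidy lowers effective supply by 31.32: p = 53.68 + 0.076q.
New quantity: 185.5 − 0.08q = 53.68 + 0.076q → q' = 845.
Overproduction Δq = 845 − 644.2308 = 200.7692; wedge = subsidy = 31.32.
Deadweight loss = ½ × 200.7692 × 31.32 = €3144.05 million.

€3144.05 million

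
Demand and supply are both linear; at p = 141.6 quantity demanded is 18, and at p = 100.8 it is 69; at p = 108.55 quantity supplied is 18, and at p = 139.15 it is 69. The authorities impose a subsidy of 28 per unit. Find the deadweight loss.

280

Demand slope = (100.8 − 141.6)/(69 − 18) = −0.8, so p = 156 − 0.8q.
Supply slope = (139.15 − 108.55)/(69 − 18) = 0.6, so p = 97.75 + 0.6q.
Competitive equilibrium: 156 − 0.8q = 97.75 + 0.6q → q* = 41.6071, p* = 122.7143.
The subsidy lowers effective supply by 28: p = 69.75 + 0.6q.
New quantity: 156 − 0.8q = 69.75 + 0.6q → q' = 61.6071.
Overproduction Δq = 61.6071 − 41.6071 = 20; wedge = subsidy = 28.
Welfare loss = ½ × 20 × 28 = 280.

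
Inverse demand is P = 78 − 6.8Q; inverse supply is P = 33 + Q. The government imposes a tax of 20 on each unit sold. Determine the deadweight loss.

Competitive equilibrium: 78 − 6.8Q = 33 + Q → Q* = 5.7692, P* = 38.7692.
With the tax, the buyer price exceeds the seller price by 20: (78 − 6.8Q) − (33 + Q) = 20 → Q' = 3.2051.
ΔQ = 5.7692 − 3.2051 = 2.5641; the wedge equals the tax, 20.
The triangle = ½ × 2.5641 × 20 = 25.64.

25.64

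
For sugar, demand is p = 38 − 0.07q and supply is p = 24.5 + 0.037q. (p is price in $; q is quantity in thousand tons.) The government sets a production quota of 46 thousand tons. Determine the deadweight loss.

Competitive equilibrium: 38 − 0.07q = 24.5 + 0.037q → q* = 126.1682, p* = 29.1682.
At q = 46: demand price = 38 − 0.07·46 = 34.78; supply price = 24.5 + 0.037·46 = 26.202.
Δq = 126.1682 − 46 = 80.1682; wedge = 34.78 − 26.202 = 8.578.
Welfare loss = ½ × 80.1682 × 8.578 = $343.84 thousand.

$343.84 thousand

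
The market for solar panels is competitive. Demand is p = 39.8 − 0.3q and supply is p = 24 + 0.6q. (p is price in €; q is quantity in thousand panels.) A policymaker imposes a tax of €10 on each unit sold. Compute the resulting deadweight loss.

€55.56 thousand

Competitive equilibrium: 39.8 − 0.3q = 24 + 0.6q → q* = 17.5556, p* = 34.5333.
With the tax, the buyer price exceeds the seller price by 10: (39.8 − 0.3q) − (24 + 0.6q) = 10 → q' = 6.4444.
Δq = 17.5556 − 6.4444 = 11.1112; the wedge equals the tax, 10.
Welfare loss = ½ × 11.1112 × 10 = €55.56 thousand.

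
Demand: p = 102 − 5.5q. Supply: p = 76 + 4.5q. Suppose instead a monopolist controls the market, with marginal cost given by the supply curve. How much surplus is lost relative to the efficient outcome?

Competitive equilibrium: 102 − 5.5q = 76 + 4.5q → q* = 2.6, p* = 87.7.
Marginal revenue: MR = 102 − 11q. Set MR = MC: 102 − 11q = 76 + 4.5q → q_m = 1.6774.
Price p_m = 102 − 5.5·1.6774 = 92.7743; MC(q_m) = 76 + 4.5·1.6774 = 83.5483.
Competitive q* = 2.6, so Δq = 0.9226; wedge = 92.7743 − 83.5483 = 9.226.
Welfare loss = ½ × 0.9226 × 9.226 = 4.26.

4.26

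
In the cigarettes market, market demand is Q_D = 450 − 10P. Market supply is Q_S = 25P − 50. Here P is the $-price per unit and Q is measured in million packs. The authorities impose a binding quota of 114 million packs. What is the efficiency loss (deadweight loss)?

$2611.29 million

In inverse form: demand P = 45 − 0.1Q, supply P = 2 + 0.04Q.
Competitive equilibrium: 45 − 0.1Q = 2 + 0.04Q → Q* = 307.1429, P* = 14.2857.
At Q = 114: demand price = 45 − 0.1·114 = 33.6; supply price = 2 + 0.04·114 = 6.56.
ΔQ = 307.1429 − 114 = 193.1429; wedge = 33.6 − 6.56 = 27.04.
The triangle = ½ × 193.1429 × 27.04 = $2611.29 million.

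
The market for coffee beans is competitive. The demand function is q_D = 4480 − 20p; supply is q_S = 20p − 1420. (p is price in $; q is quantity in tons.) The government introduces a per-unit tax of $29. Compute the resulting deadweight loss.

In inverse form: demand p = 224 − 0.05q, supply p = 71 + 0.05q.
Competitive equilibrium: 224 − 0.05q = 71 + 0.05q → q* = 1530, p* = 147.5.
With the tax, the buyer price exceeds the seller price by 29: (224 − 0.05q) − (71 + 0.05q) = 29 → q' = 1240.
Δq = 1530 − 1240 = 290; the wedge equals the tax, 29.
Deadweight loss = ½ × 290 × 29 = $4205.

$4205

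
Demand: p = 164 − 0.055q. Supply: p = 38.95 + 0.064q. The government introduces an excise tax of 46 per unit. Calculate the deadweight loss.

8890.76

Competitive equilibrium: 164 − 0.055q = 38.95 + 0.064q → q* = 1050.8403, p* = 106.2038.
With the tax, the buyer price exceeds the seller price by 46: (164 − 0.055q) − (38.95 + 0.064q) = 46 → q' = 664.2857.
Δq = 1050.8403 − 664.2857 = 386.5546; the wedge equals the tax, 46.
DWL = ½ × 386.5546 × 46 = 8890.76.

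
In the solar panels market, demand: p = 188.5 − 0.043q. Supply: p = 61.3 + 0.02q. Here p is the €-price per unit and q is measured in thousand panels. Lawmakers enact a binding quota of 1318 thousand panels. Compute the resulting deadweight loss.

€15481.23 thousand

Competitive equilibrium: 188.5 − 0.043q = 61.3 + 0.02q → q* = 2019.0476, p* = 101.681.
At q = 1318: demand price = 188.5 − 0.043·1318 = 131.826; supply price = 61.3 + 0.02·1318 = 87.66.
Δq = 2019.0476 − 1318 = 701.0476; wedge = 131.826 − 87.66 = 44.166.
Deadweight loss = ½ × 701.0476 × 44.166 = €15481.23 thousand.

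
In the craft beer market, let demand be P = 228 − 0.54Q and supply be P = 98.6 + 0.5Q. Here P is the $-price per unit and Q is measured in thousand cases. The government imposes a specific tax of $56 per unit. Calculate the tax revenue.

$3952.31 thousand

Competitive equilibrium: 228 − 0.54Q = 98.6 + 0.5Q → Q* = 124.4231, P* = 160.8115.
With the tax, the buyer price exceeds the seller price by 56: (228 − 0.54Q) − (98.6 + 0.5Q) = 56 → Q' = 70.5769.
Tax revenue = 56 × 70.5769 = $3952.31 thousand.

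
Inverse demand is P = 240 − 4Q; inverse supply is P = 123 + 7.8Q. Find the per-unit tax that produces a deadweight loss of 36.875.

29.5

Competitive equilibrium: 240 − 4Q = 123 + 7.8Q → Q* = 9.9153, P* = 200.339.
A tax t gives ΔQ = t/11.8 and wedge t, so DWL = t²/23.6.
t²/23.6 = 36.875 → t² = 870.25 → t = 29.5.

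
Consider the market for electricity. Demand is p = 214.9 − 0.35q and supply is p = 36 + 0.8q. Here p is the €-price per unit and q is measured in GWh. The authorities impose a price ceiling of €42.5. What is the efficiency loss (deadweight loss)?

Competitive equilibrium: 214.9 − 0.35q = 36 + 0.8q → q* = 155.5652, p* = 160.4522.
At the ceiling p = 42.5, quantity supplied = (42.5 − 36)/0.8 = 8.125.
Willingness to pay at q' = 8.125: 214.9 − 0.35·8.125 = 212.0563.
Δq = 155.5652 − 8.125 = 147.4402; wedge = 212.0563 − 42.5 = 169.5563.
Deadweight loss = ½ × 147.4402 × 169.5563 = €12499.71.

€12499.71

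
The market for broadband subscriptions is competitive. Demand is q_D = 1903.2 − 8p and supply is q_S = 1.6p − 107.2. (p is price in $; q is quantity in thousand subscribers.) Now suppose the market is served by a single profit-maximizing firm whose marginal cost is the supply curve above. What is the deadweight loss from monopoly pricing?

In inverse form: demand p = 237.9 − 0.125q, supply p = 67 + 0.625q.
Competitive equilibrium: 237.9 − 0.125q = 67 + 0.625q → q* = 227.8667, p* = 209.4167.
Marginal revenue: MR = 237.9 − 0.25q. Set MR = MC: 237.9 − 0.25q = 67 + 0.625q → q_m = 195.3143.
Price p_m = 237.9 − 0.125·195.3143 = 213.4857; MC(q_m) = 67 + 0.625·195.3143 = 189.0714.
Competitive q* = 227.8667, so Δq = 32.5524; wedge = 213.4857 − 189.0714 = 24.4143.
DWL = ½ × 32.5524 × 24.4143 = $397.37 thousand.

$397.37 thousand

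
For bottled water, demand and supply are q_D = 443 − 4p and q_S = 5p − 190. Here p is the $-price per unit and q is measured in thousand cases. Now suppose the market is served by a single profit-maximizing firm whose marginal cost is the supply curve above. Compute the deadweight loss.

$750.08 thousand

In inverse form: demand p = 110.75 − 0.25q, supply p = 38 + 0.2q.
Competitive equilibrium: 110.75 − 0.25q = 38 + 0.2q → q* = 161.6667, p* = 70.3333.
Marginal revenue: MR = 110.75 − 0.5q. Set MR = MC: 110.75 − 0.5q = 38 + 0.2q → q_m = 103.9286.
Price p_m = 110.75 − 0.25·103.9286 = 84.7679; MC(q_m) = 38 + 0.2·103.9286 = 58.7857.
Competitive q* = 161.6667, so Δq = 57.7381; wedge = 84.7679 − 58.7857 = 25.9822.
Deadweight loss = ½ × 57.7381 × 25.9822 = $750.08 thousand.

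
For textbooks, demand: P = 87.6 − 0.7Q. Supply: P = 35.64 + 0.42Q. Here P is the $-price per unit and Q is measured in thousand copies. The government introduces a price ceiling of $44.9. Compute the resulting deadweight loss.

Competitive equilibrium: 87.6 − 0.7Q = 35.64 + 0.42Q → Q* = 46.3929, P* = 55.125.
At the ceiling P = 44.9, quantity supplied = (44.9 − 35.64)/0.42 = 22.0476.
Willingness to pay at Q' = 22.0476: 87.6 − 0.7·22.0476 = 72.1667.
ΔQ = 46.3929 − 22.0476 = 24.3453; wedge = 72.1667 − 44.9 = 27.2667.
DWL = ½ × 24.3453 × 27.2667 = $331.91 thousand.

$331.91 thousand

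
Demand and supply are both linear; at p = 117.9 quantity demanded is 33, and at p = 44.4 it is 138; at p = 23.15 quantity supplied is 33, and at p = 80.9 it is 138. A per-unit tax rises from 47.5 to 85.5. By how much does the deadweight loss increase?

Demand slope = (44.4 − 117.9)/(138 − 33) = −0.7, so p = 141 − 0.7q.
Supply slope = (80.9 − 23.15)/(138 − 33) = 0.55, so p = 5 + 0.55q.
Competitive equilibrium: 141 − 0.7q = 5 + 0.55q → q* = 108.8, p* = 64.84.
For a per-unit tax t: Δq = t/1.25, so DWL = ½·t·(t/1.25) = t²/2.5.
At t = 47.5: DWL = 902.5. At t = 85.5: DWL = 2924.1.
Increase = 2924.1 − 902.5 = 2021.60.

2021.60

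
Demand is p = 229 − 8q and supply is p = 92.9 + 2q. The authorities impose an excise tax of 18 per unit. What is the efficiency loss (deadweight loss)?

Competitive equilibrium: 229 − 8q = 92.9 + 2q → q* = 13.61, p* = 120.12.
With the tax, the buyer price exceeds the seller price by 18: (229 − 8q) − (92.9 + 2q) = 18 → q' = 11.81.
Δq = 13.61 − 11.81 = 1.8; the wedge equals the tax, 18.
Deadweight loss = ½ × 1.8 × 18 = 16.20.

16.20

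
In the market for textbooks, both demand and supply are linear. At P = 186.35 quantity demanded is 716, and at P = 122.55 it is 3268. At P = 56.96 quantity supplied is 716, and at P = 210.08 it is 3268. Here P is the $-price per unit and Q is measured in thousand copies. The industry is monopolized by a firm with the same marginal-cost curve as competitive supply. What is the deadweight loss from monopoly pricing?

$10997.53 thousand

Demand slope = (122.55 − 186.35)/(3268 − 716) = −0.025, so P = 204.25 − 0.025Q.
Supply slope = (210.08 − 56.96)/(3268 − 716) = 0.06, so P = 14 + 0.06Q.
Competitive equilibrium: 204.25 − 0.025Q = 14 + 0.06Q → Q* = 2238.23529, P* = 148.29412.
Marginal revenue: MR = 204.25 − 0.05Q. Set MR = MC: 204.25 − 0.05Q = 14 + 0.06Q → Q_m = 1729.54545.
Price P_m = 204.25 − 0.025·1729.54545 = 161.01136; MC(Q_m) = 14 + 0.06·1729.54545 = 117.77273.
Competitive Q* = 2238.23529, so ΔQ = 508.68984; wedge = 161.01136 − 117.77273 = 43.23863.
Deadweight loss = ½ × 508.68984 × 43.23863 = $10997.53 thousand.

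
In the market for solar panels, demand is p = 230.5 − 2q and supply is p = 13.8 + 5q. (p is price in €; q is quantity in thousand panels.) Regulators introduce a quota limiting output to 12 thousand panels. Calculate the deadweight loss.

Competitive equilibrium: 230.5 − 2q = 13.8 + 5q → q* = 30.95714, p* = 168.58571.
At q = 12: demand price = 230.5 − 2·12 = 206.5; supply price = 13.8 + 5·12 = 73.8.
Δq = 30.95714 − 12 = 18.95714; wedge = 206.5 − 73.8 = 132.7.
Welfare loss = ½ × 18.95714 × 132.7 = €1257.81 thousand.

€1257.81 thousand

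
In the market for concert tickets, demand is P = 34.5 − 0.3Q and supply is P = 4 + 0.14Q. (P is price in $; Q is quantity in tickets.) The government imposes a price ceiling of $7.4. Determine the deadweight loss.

Competitive equilibrium: 34.5 − 0.3Q = 4 + 0.14Q → Q* = 69.3182, P* = 13.7045.
At the ceiling P = 7.4, quantity supplied = (7.4 − 4)/0.14 = 24.2857.
Willingness to pay at Q' = 24.2857: 34.5 − 0.3·24.2857 = 27.2143.
ΔQ = 69.3182 − 24.2857 = 45.0325; wedge = 27.2143 − 7.4 = 19.8143.
Welfare loss = ½ × 45.0325 × 19.8143 = $446.14.

$446.14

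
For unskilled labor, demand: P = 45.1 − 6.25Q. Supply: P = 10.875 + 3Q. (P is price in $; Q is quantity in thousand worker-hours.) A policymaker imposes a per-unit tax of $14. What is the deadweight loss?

$10.59 thousand

Competitive equilibrium: 45.1 − 6.25Q = 10.875 + 3Q → Q* = 3.7, P* = 21.975.
With the tax, the buyer price exceeds the seller price by 14: (45.1 − 6.25Q) − (10.875 + 3Q) = 14 → Q' = 2.1865.
ΔQ = 3.7 − 2.1865 = 1.5135; the wedge equals the tax, 14.
The triangle = ½ × 1.5135 × 14 = $10.59 thousand.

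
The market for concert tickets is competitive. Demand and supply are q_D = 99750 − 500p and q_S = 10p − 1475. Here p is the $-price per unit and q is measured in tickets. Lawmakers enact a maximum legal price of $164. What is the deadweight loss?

In inverse form: demand p = 199.5 − 0.002q, supply p = 147.5 + 0.1q.
Competitive equilibrium: 199.5 − 0.002q = 147.5 + 0.1q → q* = 509.8039, p* = 198.4804.
At the ceiling p = 164, quantity supplied = (164 − 147.5)/0.1 = 165.
Willingness to pay at q' = 165: 199.5 − 0.002·165 = 199.17.
Δq = 509.8039 − 165 = 344.8039; wedge = 199.17 − 164 = 35.17.
The triangle = ½ × 344.8039 × 35.17 = $6063.38.

$6063.38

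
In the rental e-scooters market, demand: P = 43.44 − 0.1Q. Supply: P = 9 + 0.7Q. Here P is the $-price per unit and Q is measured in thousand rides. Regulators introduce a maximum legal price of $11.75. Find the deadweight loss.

$612.19 thousand

Competitive equilibrium: 43.44 − 0.1Q = 9 + 0.7Q → Q* = 43.05, P* = 39.135.
At the ceiling P = 11.75, quantity supplied = (11.75 − 9)/0.7 = 3.9286.
Willingness to pay at Q' = 3.9286: 43.44 − 0.1·3.9286 = 43.0471.
ΔQ = 43.05 − 3.9286 = 39.1214; wedge = 43.0471 − 11.75 = 31.2971.
The triangle = ½ × 39.1214 × 31.2971 = $612.19 thousand.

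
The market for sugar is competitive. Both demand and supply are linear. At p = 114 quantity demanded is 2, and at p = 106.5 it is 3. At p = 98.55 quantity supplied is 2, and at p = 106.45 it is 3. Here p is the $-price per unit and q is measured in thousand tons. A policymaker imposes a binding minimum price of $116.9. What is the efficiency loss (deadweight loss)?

$14.88 thousand

Demand slope = (106.5 − 114)/(3 − 2) = −7.5, so p = 129 − 7.5q.
Supply slope = (106.45 − 98.55)/(3 − 2) = 7.9, so p = 82.75 + 7.9q.
Competitive equilibrium: 129 − 7.5q = 82.75 + 7.9q → q* = 3.0032, p* = 106.4756.
At the floor p = 116.9, quantity demanded = (129 − 116.9)/7.5 = 1.6133.
Sellers' marginal cost at q' = 1.6133: 82.75 + 7.9·1.6133 = 95.4951.
Δq = 3.0032 − 1.6133 = 1.3899; wedge = 116.9 − 95.4951 = 21.4049.
Welfare loss = ½ × 1.3899 × 21.4049 = $14.88 thousand.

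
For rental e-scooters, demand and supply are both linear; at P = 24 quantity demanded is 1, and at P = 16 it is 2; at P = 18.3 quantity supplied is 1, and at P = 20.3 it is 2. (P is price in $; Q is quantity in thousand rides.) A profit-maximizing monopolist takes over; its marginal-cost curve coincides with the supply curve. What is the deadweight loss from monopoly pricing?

Demand slope = (16 − 24)/(2 − 1) = −8, so P = 32 − 8Q.
Supply slope = (20.3 − 18.3)/(2 − 1) = 2, so P = 16.3 + 2Q.
Competitive equilibrium: 32 − 8Q = 16.3 + 2Q → Q* = 1.57, P* = 19.44.
Marginal revenue: MR = 32 − 16Q. Set MR = MC: 32 − 16Q = 16.3 + 2Q → Q_m = 0.8722.
Price P_m = 32 − 8·0.8722 = 25.0224; MC(Q_m) = 16.3 + 2·0.8722 = 18.0444.
Competitive Q* = 1.57, so ΔQ = 0.6978; wedge = 25.0224 − 18.0444 = 6.978.
The triangle = ½ × 0.6978 × 6.978 = $2.43 thousand.

$2.43 thousand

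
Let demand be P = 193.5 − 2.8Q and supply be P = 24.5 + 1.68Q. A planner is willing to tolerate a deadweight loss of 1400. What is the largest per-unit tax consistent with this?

112

Competitive equilibrium: 193.5 − 2.8Q = 24.5 + 1.68Q → Q* = 37.7232, P* = 87.875.
A tax t gives ΔQ = t/4.48 and wedge t, so DWL = t²/8.96.
t²/8.96 = 1400 → t² = 12544 → t = 112.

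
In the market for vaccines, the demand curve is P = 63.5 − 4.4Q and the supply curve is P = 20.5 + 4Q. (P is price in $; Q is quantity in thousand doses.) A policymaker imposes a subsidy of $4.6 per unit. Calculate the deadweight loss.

$1.26 thousand

Competitive equilibrium: 63.5 − 4.4Q = 20.5 + 4Q → Q* = 5.119, P* = 40.9762.
The subsidy lowers effective supply by 4.6: P = 15.9 + 4Q.
New quantity: 63.5 − 4.4Q = 15.9 + 4Q → Q' = 5.6667.
Overproduction ΔQ = 5.6667 − 5.119 = 0.5477; wedge = subsidy = 4.6.
Welfare loss = ½ × 0.5477 × 4.6 = $1.26 thousand.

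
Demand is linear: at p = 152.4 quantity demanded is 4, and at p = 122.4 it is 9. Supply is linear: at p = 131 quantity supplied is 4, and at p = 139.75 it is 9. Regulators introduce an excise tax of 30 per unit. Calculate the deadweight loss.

Demand slope = (122.4 − 152.4)/(9 − 4) = −6, so p = 176.4 − 6q.
Supply slope = (139.75 − 131)/(9 − 4) = 1.75, so p = 124 + 1.75q.
Competitive equilibrium: 176.4 − 6q = 124 + 1.75q → q* = 6.76129, p* = 135.83226.
With the tax, the buyer price exceeds the seller price by 30: (176.4 − 6q) − (124 + 1.75q) = 30 → q' = 2.89032.
Δq = 6.76129 − 2.89032 = 3.87097; the wedge equals the tax, 30.
Welfare loss = ½ × 3.87097 × 30 = 58.06.

58.06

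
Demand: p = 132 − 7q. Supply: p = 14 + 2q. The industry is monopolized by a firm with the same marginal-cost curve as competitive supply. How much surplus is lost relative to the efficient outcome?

148.06

Competitive equilibrium: 132 − 7q = 14 + 2q → q* = 13.1111, p* = 40.2222.
Marginal revenue: MR = 132 − 14q. Set MR = MC: 132 − 14q = 14 + 2q → q_m = 7.375.
Price p_m = 132 − 7·7.375 = 80.375; MC(q_m) = 14 + 2·7.375 = 28.75.
Competitive q* = 13.1111, so Δq = 5.7361; wedge = 80.375 − 28.75 = 51.625.
Deadweight loss = ½ × 5.7361 × 51.625 = 148.06.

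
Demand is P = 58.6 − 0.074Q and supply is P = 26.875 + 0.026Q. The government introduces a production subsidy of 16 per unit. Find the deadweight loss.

Competitive equilibrium: 58.6 − 0.074Q = 26.875 + 0.026Q → Q* = 317.25, P* = 35.1235.
The subsidy lowers effective supply by 16: P = 10.875 + 0.026Q.
New quantity: 58.6 − 0.074Q = 10.875 + 0.026Q → Q' = 477.25.
Overproduction ΔQ = 477.25 − 317.25 = 160; wedge = subsidy = 16.
DWL = ½ × 160 × 16 = 1280.

1280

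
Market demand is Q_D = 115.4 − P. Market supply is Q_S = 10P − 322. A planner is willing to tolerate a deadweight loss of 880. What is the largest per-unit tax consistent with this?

44

In inverse form: demand P = 115.4 − Q, supply P = 32.2 + 0.1Q.
Competitive equilibrium: 115.4 − Q = 32.2 + 0.1Q → Q* = 75.6364, P* = 39.7636.
A tax t gives ΔQ = t/1.1 and wedge t, so DWL = t²/2.2.
t²/2.2 = 880 → t² = 1936 → t = 44.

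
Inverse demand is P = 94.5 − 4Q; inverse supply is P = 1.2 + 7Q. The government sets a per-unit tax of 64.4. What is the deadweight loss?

Competitive equilibrium: 94.5 − 4Q = 1.2 + 7Q → Q* = 8.48182, P* = 60.57273.
With the tax, the buyer price exceeds the seller price by 64.4: (94.5 − 4Q) − (1.2 + 7Q) = 64.4 → Q' = 2.62727.
ΔQ = 8.48182 − 2.62727 = 5.85455; the wedge equals the tax, 64.4.
Deadweight loss = ½ × 5.85455 × 64.4 = 188.52.

188.52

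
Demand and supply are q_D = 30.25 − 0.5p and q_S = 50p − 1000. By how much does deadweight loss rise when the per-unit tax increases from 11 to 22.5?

95.36

In inverse form: demand p = 60.5 − 2q, supply p = 20 + 0.02q.
Competitive equilibrium: 60.5 − 2q = 20 + 0.02q → q* = 20.0495, p* = 20.401.
For a per-unit tax t: Δq = t/2.02, so DWL = ½·t·(t/2.02) = t²/4.04.
At t = 11: DWL = 29.95. At t = 22.5: DWL = 125.309.
Increase = 125.309 − 29.95 = 95.36.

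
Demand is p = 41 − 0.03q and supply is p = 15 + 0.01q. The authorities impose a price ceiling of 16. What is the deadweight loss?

Competitive equilibrium: 41 − 0.03q = 15 + 0.01q → q* = 650, p* = 21.5.
At the ceiling p = 16, quantity supplied = (16 − 15)/0.01 = 100.
Willingness to pay at q' = 100: 41 − 0.03·100 = 38.
Δq = 650 − 100 = 550; wedge = 38 − 16 = 22.
Deadweight loss = ½ × 550 × 22 = 6050.

6050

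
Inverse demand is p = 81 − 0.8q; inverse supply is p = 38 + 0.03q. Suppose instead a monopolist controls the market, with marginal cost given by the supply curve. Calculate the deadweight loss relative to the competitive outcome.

Competitive equilibrium: 81 − 0.8q = 38 + 0.03q → q* = 51.8072, p* = 39.5542.
Marginal revenue: MR = 81 − 1.6q. Set MR = MC: 81 − 1.6q = 38 + 0.03q → q_m = 26.3804.
Price p_m = 81 − 0.8·26.3804 = 59.8957; MC(q_m) = 38 + 0.03·26.3804 = 38.7914.
Competitive q* = 51.8072, so Δq = 25.4268; wedge = 59.8957 − 38.7914 = 21.1043.
Deadweight loss = ½ × 25.4268 × 21.1043 = 268.31.

268.31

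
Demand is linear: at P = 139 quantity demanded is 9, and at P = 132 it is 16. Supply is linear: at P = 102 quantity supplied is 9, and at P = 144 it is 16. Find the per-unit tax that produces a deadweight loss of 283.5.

Demand slope = (132 − 139)/(16 − 9) = −1, so P = 148 − Q.
Supply slope = (144 − 102)/(16 − 9) = 6, so P = 48 + 6Q.
Competitive equilibrium: 148 − Q = 48 + 6Q → Q* = 14.2857, P* = 133.7143.
A tax t gives ΔQ = t/7 and wedge t, so DWL = t²/14.
t²/14 = 283.5 → t² = 3969 → t = 63.

63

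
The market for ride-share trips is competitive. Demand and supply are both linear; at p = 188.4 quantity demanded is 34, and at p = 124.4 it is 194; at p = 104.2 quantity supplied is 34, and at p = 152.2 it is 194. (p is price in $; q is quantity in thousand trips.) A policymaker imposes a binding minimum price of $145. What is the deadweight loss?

Demand slope = (124.4 − 188.4)/(194 − 34) = −0.4, so p = 202 − 0.4q.
Supply slope = (152.2 − 104.2)/(194 − 34) = 0.3, so p = 94 + 0.3q.
Competitive equilibrium: 202 − 0.4q = 94 + 0.3q → q* = 154.2857, p* = 140.2857.
At the floor p = 145, quantity demanded = (202 − 145)/0.4 = 142.5.
Sellers' marginal cost at q' = 142.5: 94 + 0.3·142.5 = 136.75.
Δq = 154.2857 − 142.5 = 11.7857; wedge = 145 − 136.75 = 8.25.
DWL = ½ × 11.7857 × 8.25 = $48.62 thousand.

$48.62 thousand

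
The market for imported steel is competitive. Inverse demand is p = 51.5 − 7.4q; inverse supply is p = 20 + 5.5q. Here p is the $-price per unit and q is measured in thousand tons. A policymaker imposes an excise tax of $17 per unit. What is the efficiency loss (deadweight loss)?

$11.20 thousand

Competitive equilibrium: 51.5 − 7.4q = 20 + 5.5q → q* = 2.4419, p* = 33.4302.
With the tax, the buyer price exceeds the seller price by 17: (51.5 − 7.4q) − (20 + 5.5q) = 17 → q' = 1.124.
Δq = 2.4419 − 1.124 = 1.3179; the wedge equals the tax, 17.
Welfare loss = ½ × 1.3179 × 17 = $11.20 thousand.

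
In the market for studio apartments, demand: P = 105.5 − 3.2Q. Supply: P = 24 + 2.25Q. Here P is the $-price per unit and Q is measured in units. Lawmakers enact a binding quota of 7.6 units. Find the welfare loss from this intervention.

Competitive equilibrium: 105.5 − 3.2Q = 24 + 2.25Q → Q* = 14.9541, P* = 57.6468.
At Q = 7.6: demand price = 105.5 − 3.2·7.6 = 81.18; supply price = 24 + 2.25·7.6 = 41.1.
ΔQ = 14.9541 − 7.6 = 7.3541; wedge = 81.18 − 41.1 = 40.08.
The triangle = ½ × 7.3541 × 40.08 = $147.38.

$147.38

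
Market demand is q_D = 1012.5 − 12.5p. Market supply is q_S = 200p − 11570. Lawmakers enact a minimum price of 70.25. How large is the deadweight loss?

In inverse form: demand p = 81 − 0.08q, supply p = 57.85 + 0.005q.
Competitive equilibrium: 81 − 0.08q = 57.85 + 0.005q → q* = 272.3529, p* = 59.2118.
At the floor p = 70.25, quantity demanded = (81 − 70.25)/0.08 = 134.375.
Sellers' marginal cost at q' = 134.375: 57.85 + 0.005·134.375 = 58.5219.
Δq = 272.3529 − 134.375 = 137.9779; wedge = 70.25 − 58.5219 = 11.7281.
DWL = ½ × 137.9779 × 11.7281 = 809.11.

809.11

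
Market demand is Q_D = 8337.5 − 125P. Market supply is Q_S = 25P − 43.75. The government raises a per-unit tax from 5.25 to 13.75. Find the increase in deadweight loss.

In inverse form: demand P = 66.7 − 0.008Q, supply P = 1.75 + 0.04Q.
Competitive equilibrium: 66.7 − 0.008Q = 1.75 + 0.04Q → Q* = 1353.125, P* = 55.875.
For a per-unit tax t: ΔQ = t/0.048, so DWL = ½·t·(t/0.048) = t²/0.096.
At t = 5.25: DWL = 287.109. At t = 13.75: DWL = 1969.401.
Increase = 1969.401 − 287.109 = 1682.29.

1682.29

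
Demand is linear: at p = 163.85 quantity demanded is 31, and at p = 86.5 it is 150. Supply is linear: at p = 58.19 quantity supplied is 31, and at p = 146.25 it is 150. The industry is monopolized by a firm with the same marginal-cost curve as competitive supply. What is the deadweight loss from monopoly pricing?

808.04

Demand slope = (86.5 − 163.85)/(150 − 31) = −0.65, so p = 184 − 0.65q.
Supply slope = (146.25 − 58.19)/(150 − 31) = 0.74, so p = 35.25 + 0.74q.
Competitive equilibrium: 184 − 0.65q = 35.25 + 0.74q → q* = 107.0144, p* = 114.4406.
Marginal revenue: MR = 184 − 1.3q. Set MR = MC: 184 − 1.3q = 35.25 + 0.74q → q_m = 72.9167.
Price p_m = 184 − 0.65·72.9167 = 136.6041; MC(q_m) = 35.25 + 0.74·72.9167 = 89.2084.
Competitive q* = 107.0144, so Δq = 34.0977; wedge = 136.6041 − 89.2084 = 47.3957.
The triangle = ½ × 34.0977 × 47.3957 = 808.04.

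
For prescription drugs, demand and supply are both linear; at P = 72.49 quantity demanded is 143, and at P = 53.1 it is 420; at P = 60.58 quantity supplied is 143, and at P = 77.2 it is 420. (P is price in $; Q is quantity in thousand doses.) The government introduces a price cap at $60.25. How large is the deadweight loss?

Demand slope = (53.1 − 72.49)/(420 − 143) = −0.07, so P = 82.5 − 0.07Q.
Supply slope = (77.2 − 60.58)/(420 − 143) = 0.06, so P = 52 + 0.06Q.
Competitive equilibrium: 82.5 − 0.07Q = 52 + 0.06Q → Q* = 234.6154, P* = 66.0769.
At the ceiling P = 60.25, quantity supplied = (60.25 − 52)/0.06 = 137.5.
Willingness to pay at Q' = 137.5: 82.5 − 0.07·137.5 = 72.875.
ΔQ = 234.6154 − 137.5 = 97.1154; wedge = 72.875 − 60.25 = 12.625.
Welfare loss = ½ × 97.1154 × 12.625 = $613.04 thousand.

$613.04 thousand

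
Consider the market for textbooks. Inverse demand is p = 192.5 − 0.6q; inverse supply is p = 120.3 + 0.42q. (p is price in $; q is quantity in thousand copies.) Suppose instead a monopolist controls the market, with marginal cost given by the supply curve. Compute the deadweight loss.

$350.52 thousand

Competitive equilibrium: 192.5 − 0.6q = 120.3 + 0.42q → q* = 70.7843, p* = 150.0294.
Marginal revenue: MR = 192.5 − 1.2q. Set MR = MC: 192.5 − 1.2q = 120.3 + 0.42q → q_m = 44.5679.
Price p_m = 192.5 − 0.6·44.5679 = 165.7593; MC(q_m) = 120.3 + 0.42·44.5679 = 139.0185.
Competitive q* = 70.7843, so Δq = 26.2164; wedge = 165.7593 − 139.0185 = 26.7408.
Deadweight loss = ½ × 26.2164 × 26.7408 = $350.52 thousand.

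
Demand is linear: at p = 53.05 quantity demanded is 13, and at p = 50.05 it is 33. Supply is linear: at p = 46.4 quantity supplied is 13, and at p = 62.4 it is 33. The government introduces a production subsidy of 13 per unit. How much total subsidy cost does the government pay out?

437.89

Demand slope = (50.05 − 53.05)/(33 − 13) = −0.15, so p = 55 − 0.15q.
Supply slope = (62.4 − 46.4)/(33 − 13) = 0.8, so p = 36 + 0.8q.
Competitive equilibrium: 55 − 0.15q = 36 + 0.8q → q* = 20, p* = 52.
The subsidy lowers effective supply by 13: p = 23 + 0.8q.
New quantity: 55 − 0.15q = 23 + 0.8q → q' = 33.6842.
Total subsidy cost = 13 × 33.6842 = 437.89.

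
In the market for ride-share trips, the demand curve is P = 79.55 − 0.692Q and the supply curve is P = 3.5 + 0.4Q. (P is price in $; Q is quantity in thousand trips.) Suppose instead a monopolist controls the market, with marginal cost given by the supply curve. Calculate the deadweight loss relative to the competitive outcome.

$398.44 thousand

Competitive equilibrium: 79.55 − 0.692Q = 3.5 + 0.4Q → Q* = 69.642857, P* = 31.357143.
Marginal revenue: MR = 79.55 − 1.384Q. Set MR = MC: 79.55 − 1.384Q = 3.5 + 0.4Q → Q_m = 42.628924.
Price P_m = 79.55 − 0.692·42.628924 = 50.050785; MC(Q_m) = 3.5 + 0.4·42.628924 = 20.55157.
Competitive Q* = 69.642857, so ΔQ = 27.013933; wedge = 50.050785 − 20.55157 = 29.499215.
Deadweight loss = ½ × 27.013933 × 29.499215 = $398.44 thousand.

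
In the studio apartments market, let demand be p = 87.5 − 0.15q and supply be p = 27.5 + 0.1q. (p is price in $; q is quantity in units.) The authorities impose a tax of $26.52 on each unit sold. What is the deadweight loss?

$1406.62

Competitive equilibrium: 87.5 − 0.15q = 27.5 + 0.1q → q* = 240, p* = 51.5.
With the tax, the buyer price exceeds the seller price by 26.52: (87.5 − 0.15q) − (27.5 + 0.1q) = 26.52 → q' = 133.92.
Δq = 240 − 133.92 = 106.08; the wedge equals the tax, 26.52.
Deadweight loss = ½ × 106.08 × 26.52 = $1406.62.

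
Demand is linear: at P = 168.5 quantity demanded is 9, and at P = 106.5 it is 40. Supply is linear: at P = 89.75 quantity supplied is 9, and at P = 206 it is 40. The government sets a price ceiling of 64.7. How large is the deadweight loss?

1193.61

Demand slope = (106.5 − 168.5)/(40 − 9) = −2, so P = 186.5 − 2Q.
Supply slope = (206 − 89.75)/(40 − 9) = 3.75, so P = 56 + 3.75Q.
Competitive equilibrium: 186.5 − 2Q = 56 + 3.75Q → Q* = 22.6957, P* = 141.1087.
At the ceiling P = 64.7, quantity supplied = (64.7 − 56)/3.75 = 2.32.
Willingness to pay at Q' = 2.32: 186.5 − 2·2.32 = 181.86.
ΔQ = 22.6957 − 2.32 = 20.3757; wedge = 181.86 − 64.7 = 117.16.
DWL = ½ × 20.3757 × 117.16 = 1193.61.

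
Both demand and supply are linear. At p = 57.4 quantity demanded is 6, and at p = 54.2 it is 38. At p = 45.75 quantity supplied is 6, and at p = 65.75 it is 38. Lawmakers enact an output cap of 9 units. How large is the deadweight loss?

61.91

Demand slope = (54.2 − 57.4)/(38 − 6) = −0.1, so p = 58 − 0.1q.
Supply slope = (65.75 − 45.75)/(38 − 6) = 0.625, so p = 42 + 0.625q.
Competitive equilibrium: 58 − 0.1q = 42 + 0.625q → q* = 22.069, p* = 55.7931.
At q = 9: demand price = 58 − 0.1·9 = 57.1; supply price = 42 + 0.625·9 = 47.625.
Δq = 22.069 − 9 = 13.069; wedge = 57.1 − 47.625 = 9.475.
Welfare loss = ½ × 13.069 × 9.475 = 61.91.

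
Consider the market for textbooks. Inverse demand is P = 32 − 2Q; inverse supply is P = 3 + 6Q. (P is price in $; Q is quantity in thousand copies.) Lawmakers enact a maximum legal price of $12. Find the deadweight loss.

Competitive equilibrium: 32 − 2Q = 3 + 6Q → Q* = 3.625, P* = 24.75.
At the ceiling P = 12, quantity supplied = (12 − 3)/6 = 1.5.
Willingness to pay at Q' = 1.5: 32 − 2·1.5 = 29.
ΔQ = 3.625 − 1.5 = 2.125; wedge = 29 − 12 = 17.
Deadweight loss = ½ × 2.125 × 17 = $18.06 thousand.

$18.06 thousand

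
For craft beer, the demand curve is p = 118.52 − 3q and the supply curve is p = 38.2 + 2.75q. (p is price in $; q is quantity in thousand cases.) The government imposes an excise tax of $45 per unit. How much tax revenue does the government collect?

$276.42 thousand

Competitive equilibrium: 118.52 − 3q = 38.2 + 2.75q → q* = 13.9687, p* = 76.6139.
With the tax, the buyer price exceeds the seller price by 45: (118.52 − 3q) − (38.2 + 2.75q) = 45 → q' = 6.1426.
Tax revenue = 45 × 6.1426 = $276.42 thousand.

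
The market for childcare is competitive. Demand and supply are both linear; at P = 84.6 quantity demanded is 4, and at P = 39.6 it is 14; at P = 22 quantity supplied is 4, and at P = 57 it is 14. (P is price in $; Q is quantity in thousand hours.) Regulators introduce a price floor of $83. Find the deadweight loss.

$223.17 thousand

Demand slope = (39.6 − 84.6)/(14 − 4) = −4.5, so P = 102.6 − 4.5Q.
Supply slope = (57 − 22)/(14 − 4) = 3.5, so P = 8 + 3.5Q.
Competitive equilibrium: 102.6 − 4.5Q = 8 + 3.5Q → Q* = 11.825, P* = 49.3875.
At the floor P = 83, quantity demanded = (102.6 − 83)/4.5 = 4.3556.
Sellers' marginal cost at Q' = 4.3556: 8 + 3.5·4.3556 = 23.2446.
ΔQ = 11.825 − 4.3556 = 7.4694; wedge = 83 − 23.2446 = 59.7554.
DWL = ½ × 7.4694 × 59.7554 = $223.17 thousand.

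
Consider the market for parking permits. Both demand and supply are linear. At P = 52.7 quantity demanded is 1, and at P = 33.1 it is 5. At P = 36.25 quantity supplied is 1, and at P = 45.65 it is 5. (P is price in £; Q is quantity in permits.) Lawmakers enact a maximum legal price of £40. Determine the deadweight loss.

Demand slope = (33.1 − 52.7)/(5 − 1) = −4.9, so P = 57.6 − 4.9Q.
Supply slope = (45.65 − 36.25)/(5 − 1) = 2.35, so P = 33.9 + 2.35Q.
Competitive equilibrium: 57.6 − 4.9Q = 33.9 + 2.35Q → Q* = 3.269, P* = 41.5821.
At the ceiling P = 40, quantity supplied = (40 − 33.9)/2.35 = 2.5957.
Willingness to pay at Q' = 2.5957: 57.6 − 4.9·2.5957 = 44.8811.
ΔQ = 3.269 − 2.5957 = 0.6733; wedge = 44.8811 − 40 = 4.8811.
Deadweight loss = ½ × 0.6733 × 4.8811 = £1.64.

£1.64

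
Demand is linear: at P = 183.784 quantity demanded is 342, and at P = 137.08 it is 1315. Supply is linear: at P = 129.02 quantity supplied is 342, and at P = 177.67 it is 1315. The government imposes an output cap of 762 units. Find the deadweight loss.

Demand slope = (137.08 − 183.784)/(1315 − 342) = −0.048, so P = 200.2 − 0.048Q.
Supply slope = (177.67 − 129.02)/(1315 − 342) = 0.05, so P = 111.92 + 0.05Q.
Competitive equilibrium: 200.2 − 0.048Q = 111.92 + 0.05Q → Q* = 900.8163, P* = 156.9608.
At Q = 762: demand price = 200.2 − 0.048·762 = 163.624; supply price = 111.92 + 0.05·762 = 150.02.
ΔQ = 900.8163 − 762 = 138.8163; wedge = 163.624 − 150.02 = 13.604.
Deadweight loss = ½ × 138.8163 × 13.604 = 944.23.

944.23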